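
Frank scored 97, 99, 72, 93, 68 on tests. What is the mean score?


Add the scores:
97 + 99 + 72 + 93 + 68 = 429
Divide by the number of tests:
429 / 5 = 85.8

85.8


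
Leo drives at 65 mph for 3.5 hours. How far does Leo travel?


Use the formula: distance = speed x time
Speed = 65 mph, Time = 3.5 hours
65 x 3.5 = 227.5 miles

227.5 miles


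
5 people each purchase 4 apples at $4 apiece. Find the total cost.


Cost per person:
4 x $4 = $16
Group total:
5 x $16 = $80

$80


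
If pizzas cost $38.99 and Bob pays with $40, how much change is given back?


Start with the amount paid:
$40
Subtract the price:
$40 - $38.99 = $1.01

$1.01


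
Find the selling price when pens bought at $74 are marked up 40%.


Calculate the markup amount:
40% of $74 = $29.60
Add to cost:
$74 + $29.60 = $103.60

$103.60


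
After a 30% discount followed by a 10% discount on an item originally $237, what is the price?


First discount:
30% of $237 = $71.10
Price after first discount:
$237 - $71.10 = $165.90
Second discount:
10% of $165.90 = $16.59
Final price:
$165.90 - $16.59 = $149.31

$149.31


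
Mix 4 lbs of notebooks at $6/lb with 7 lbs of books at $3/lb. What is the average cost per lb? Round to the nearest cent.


Cost of notebooks:
4 x $6 = $24
Cost of books:
7 x $3 = $21
Total cost: $24 + $21 = $45
Total weight: 11 lbs
Average: $45 / 11 = $4.0909... ≈ $4.09/lb

$4.09/lb


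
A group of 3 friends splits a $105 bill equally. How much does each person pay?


Total bill: $105
Number of people: 3
Each pays: $105 / 3 = $35

$35


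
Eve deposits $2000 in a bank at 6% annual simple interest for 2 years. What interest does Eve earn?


Use the formula I = P x R x T / 100
P x R x T = 2000 x 6 x 2 = 24000
I = 24000 / 100 = $240

$240


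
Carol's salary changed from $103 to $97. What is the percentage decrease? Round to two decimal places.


Find the absolute change:
|97 - 103| = 6
Divide by original and multiply by 100:
6 / 103 x 100 = 5.8252...% ≈ 5.83%

5.83%


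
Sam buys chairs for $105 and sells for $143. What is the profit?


Selling price = $143
Cost price = $105
Profit = selling price - cost price:
Profit = $143 - $105 = $38

$38


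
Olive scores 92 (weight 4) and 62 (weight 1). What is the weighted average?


Weighted sum:
4 x 92 + 1 x 62 = 430
Total weight:
4 + 1 = 5
Weighted average:
430 / 5 = 86

86


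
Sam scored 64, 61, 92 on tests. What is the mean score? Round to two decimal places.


Add the scores:
64 + 61 + 92 = 217
Divide by the number of tests:
217 / 3 = 72.3333... ≈ 72.33

72.33


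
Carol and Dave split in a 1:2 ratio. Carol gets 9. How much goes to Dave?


Find the multiplier:
9 / 1 = 9
Apply to Dave's share:
2 x 9 = 18

18


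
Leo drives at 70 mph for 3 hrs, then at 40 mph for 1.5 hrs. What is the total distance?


Leg 1 distance:
70 x 3 = 210 miles
Leg 2 distance:
40 x 1.5 = 60 miles
Total distance:
210 + 60 = 270 miles

270 miles


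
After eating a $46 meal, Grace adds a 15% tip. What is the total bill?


Calculate the tip:
15% of $46 = $6.90
Add tip to meal cost:
$46 + $6.90 = $52.90

$52.90


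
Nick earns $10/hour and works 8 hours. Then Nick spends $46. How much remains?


Calculate earnings:
8 x $10 = $80
Subtract spending:
$80 - $46 = $34

$34


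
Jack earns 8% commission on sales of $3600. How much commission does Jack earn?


Convert rate to decimal:
8% = 0.08
Multiply by sales:
$3600 x 0.08 = $288

$288


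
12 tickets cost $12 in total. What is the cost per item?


Total cost: $12
Number of items: 12
Unit price: $12 / 12 = $1

$1


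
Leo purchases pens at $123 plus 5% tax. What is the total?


Calculate the tax:
5% of $123 = $6.15
Add tax to price:
$123 + $6.15 = $129.15

$129.15


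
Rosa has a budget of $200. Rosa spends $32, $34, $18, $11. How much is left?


Add up expenses:
$32 + $34 + $18 + $11 = $95
Subtract from budget:
$200 - $95 = $105

$105


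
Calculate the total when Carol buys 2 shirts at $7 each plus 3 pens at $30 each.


Cost of shirts:
2 x $7 = $14
Cost of pens:
3 x $30 = $90
Add both:
$14 + $90 = $104

$104


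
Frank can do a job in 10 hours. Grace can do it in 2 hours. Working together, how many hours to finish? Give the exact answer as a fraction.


Frank's rate: 1/10 of the job per hour
Grace's rate: 1/2 of the job per hour
Combined rate: 1/10 + 1/2 = 3/5 per hour
Time = 1 / (3/5) = 5/3 hours (≈ 1.67 hours)

5/3 hours


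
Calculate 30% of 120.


Convert percentage to decimal:
30% = 0.3
Multiply:
120 x 0.3 = 36

36


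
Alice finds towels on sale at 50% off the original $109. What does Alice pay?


Calculate the discount amount:
50% of $109 = $54.50
Subtract from original:
$109 - $54.50 = $54.50

$54.50


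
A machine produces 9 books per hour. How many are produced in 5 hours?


Production rate: 9 books per hour
Time: 5 hours
Total: 9 x 5 = 45 books

45 books


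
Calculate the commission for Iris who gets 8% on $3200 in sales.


Convert rate to decimal:
8% = 0.08
Multiply by sales:
$3200 x 0.08 = $256

$256


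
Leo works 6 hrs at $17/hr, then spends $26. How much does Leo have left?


Calculate earnings:
6 x $17 = $102
Subtract spending:
$102 - $26 = $76

$76


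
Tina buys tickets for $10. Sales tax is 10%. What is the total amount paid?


Calculate the tax:
10% of $10 = $1
Add tax to price:
$10 + $1 = $11

$11


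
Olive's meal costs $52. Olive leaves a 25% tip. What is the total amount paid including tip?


Calculate the tip:
25% of $52 = $13
Add tip to meal cost:
$52 + $13 = $65

$65


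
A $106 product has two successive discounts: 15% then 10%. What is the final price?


First discount:
15% of $106 = $15.90
Price after first discount:
$106 - $15.90 = $90.10
Second discount:
10% of $90.10 = $9.01
Final price:
$90.10 - $9.01 = $81.09

$81.09


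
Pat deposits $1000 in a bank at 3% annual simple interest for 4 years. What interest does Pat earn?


Use the formula I = P x R x T / 100
P x R x T = 1000 x 3 x 4 = 12000
I = 12000 / 100 = $120

$120


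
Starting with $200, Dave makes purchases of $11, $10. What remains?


Add up expenses:
$11 + $10 = $21
Subtract from budget:
$200 - $21 = $179

$179


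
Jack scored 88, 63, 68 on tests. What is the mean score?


Add the scores:
88 + 63 + 68 = 219
Divide by the number of tests:
219 / 3 = 73

73


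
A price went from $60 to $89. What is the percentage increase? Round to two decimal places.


Find the absolute change:
|89 - 60| = 29
Divide by original and multiply by 100:
29 / 60 x 100 = 48.3333...% ≈ 48.33%

48.33%


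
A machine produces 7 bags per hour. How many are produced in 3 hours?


Production rate: 7 bags per hour
Time: 3 hours
Total: 7 x 3 = 21 bags

21 bags


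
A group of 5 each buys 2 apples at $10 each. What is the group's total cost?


Cost per person:
2 x $10 = $20
Group total:
5 x $20 = $100

$100


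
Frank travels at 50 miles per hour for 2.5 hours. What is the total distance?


Use the formula: distance = speed x time
Speed = 50 mph, Time = 2.5 hours
50 x 2.5 = 125 miles

125 miles


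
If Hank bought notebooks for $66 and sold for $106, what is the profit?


Selling price = $106
Cost price = $66
Profit = selling price - cost price:
Profit = $106 - $66 = $40

$40


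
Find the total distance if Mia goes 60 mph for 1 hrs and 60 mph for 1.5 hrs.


Leg 1 distance:
60 x 1 = 60 miles
Leg 2 distance:
60 x 1.5 = 90 miles
Total distance:
60 + 90 = 150 miles

150 miles


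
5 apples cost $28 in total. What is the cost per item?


Total cost: $28
Number of items: 5
Unit price: $28 / 5 = $5.60

$5.60


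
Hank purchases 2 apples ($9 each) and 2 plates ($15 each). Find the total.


Cost of apples:
2 x $9 = $18
Cost of plates:
2 x $15 = $30
Add both:
$18 + $30 = $48

$48


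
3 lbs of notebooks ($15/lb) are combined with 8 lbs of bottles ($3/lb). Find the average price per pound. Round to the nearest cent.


Cost of notebooks:
3 x $15 = $45
Cost of bottles:
8 x $3 = $24
Total cost: $45 + $24 = $69
Total weight: 11 lbs
Average: $69 / 11 = $6.2727... ≈ $6.27/lb

$6.27/lb


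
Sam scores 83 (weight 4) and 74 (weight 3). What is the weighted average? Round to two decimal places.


Weighted sum:
4 x 83 + 3 x 74 = 554
Total weight:
4 + 3 = 7
Weighted average:
554 / 7 = 79.1428... ≈ 79.14

79.14


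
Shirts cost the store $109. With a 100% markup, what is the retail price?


Calculate the markup amount:
100% of $109 = $109
Add to cost:
$109 + $109 = $218

$218


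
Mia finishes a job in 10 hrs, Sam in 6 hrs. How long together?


Mia's rate: 1/10 of the job per hour
Sam's rate: 1/6 of the job per hour
Combined rate: 1/10 + 1/6 = 4/15 per hour
Time = 1 / (4/15) = 15/4 = 3.75 hours

3.75 hours


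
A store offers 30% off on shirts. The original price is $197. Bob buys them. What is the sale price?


Calculate the discount amount:
30% of $197 = $59.10
Subtract from original:
$197 - $59.10 = $137.90

$137.90


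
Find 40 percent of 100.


Convert percentage to decimal:
40% = 0.4
Multiply:
100 x 0.4 = 40

40


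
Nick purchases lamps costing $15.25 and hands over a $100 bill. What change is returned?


Start with the amount paid:
$100
Subtract the price:
$100 - $15.25 = $84.75

$84.75


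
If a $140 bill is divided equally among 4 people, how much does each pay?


Total bill: $140
Number of people: 4
Each pays: $140 / 4 = $35

$35


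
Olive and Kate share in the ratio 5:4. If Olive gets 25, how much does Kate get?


Find the multiplier:
25 / 5 = 5
Apply to Kate's share:
4 x 5 = 20

20


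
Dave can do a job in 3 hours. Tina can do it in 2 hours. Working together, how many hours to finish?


Dave's rate: 1/3 of the job per hour
Tina's rate: 1/2 of the job per hour
Combined rate: 1/3 + 1/2 = 5/6 per hour
Time = 1 / (5/6) = 6/5 = 1.2 hours

1.2 hours


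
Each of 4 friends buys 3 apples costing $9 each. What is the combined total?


Cost per person:
3 x $9 = $27
Group total:
4 x $27 = $108

$108


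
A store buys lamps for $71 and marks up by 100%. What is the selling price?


Calculate the markup amount:
100% of $71 = $71
Add to cost:
$71 + $71 = $142

$142


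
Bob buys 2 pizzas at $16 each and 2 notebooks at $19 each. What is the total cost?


Cost of pizzas:
2 x $16 = $32
Cost of notebooks:
2 x $19 = $38
Add both:
$32 + $38 = $70

$70


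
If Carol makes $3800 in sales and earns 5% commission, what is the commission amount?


Convert rate to decimal:
5% = 0.05
Multiply by sales:
$3800 x 0.05 = $190

$190


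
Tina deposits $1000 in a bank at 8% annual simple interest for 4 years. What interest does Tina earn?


Use the formula I = P x R x T / 100
P x R x T = 1000 x 8 x 4 = 32000
I = 32000 / 100 = $320

$320


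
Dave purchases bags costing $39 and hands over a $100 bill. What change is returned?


Start with the amount paid:
$100
Subtract the price:
$100 - $39 = $61

$61


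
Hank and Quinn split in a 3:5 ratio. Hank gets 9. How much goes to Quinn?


Find the multiplier:
9 / 3 = 3
Apply to Quinn's share:
5 x 3 = 15

15


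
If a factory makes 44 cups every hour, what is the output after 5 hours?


Production rate: 44 cups per hour
Time: 5 hours
Total: 44 x 5 = 220 cups

220 cups


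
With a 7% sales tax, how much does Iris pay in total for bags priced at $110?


Calculate the tax:
7% of $110 = $7.70
Add tax to price:
$110 + $7.70 = $117.70

$117.70


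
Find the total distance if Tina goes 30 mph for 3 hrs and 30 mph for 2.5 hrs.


Leg 1 distance:
30 x 3 = 90 miles
Leg 2 distance:
30 x 2.5 = 75 miles
Total distance:
90 + 75 = 165 miles

165 miles


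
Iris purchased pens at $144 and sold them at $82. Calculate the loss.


Selling price = $82
Cost price = $144
Loss = cost price - selling price:
Loss = $144 - $82 = $62

$62


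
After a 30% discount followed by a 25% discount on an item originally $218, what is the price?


First discount:
30% of $218 = $65.40
Price after first discount:
$218 - $65.40 = $152.60
Second discount:
25% of $152.60 = $38.15
Final price:
$152.60 - $38.15 = $114.45

$114.45


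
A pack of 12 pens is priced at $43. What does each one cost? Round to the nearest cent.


Total cost: $43
Number of items: 12
Unit price: $43 / 12 = $3.5833... ≈ $3.58

$3.58


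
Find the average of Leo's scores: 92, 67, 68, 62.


Add the scores:
92 + 67 + 68 + 62 = 289
Divide by the number of tests:
289 / 4 = 72.25

72.25


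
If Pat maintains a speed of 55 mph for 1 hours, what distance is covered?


Use the formula: distance = speed x time
Speed = 55 mph, Time = 1 hours
55 x 1 = 55 miles

55 miles


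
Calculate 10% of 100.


Convert percentage to decimal:
10% = 0.1
Multiply:
100 x 0.1 = 10

10


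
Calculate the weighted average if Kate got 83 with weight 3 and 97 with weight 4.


Weighted sum:
3 x 83 + 4 x 97 = 637
Total weight:
3 + 4 = 7
Weighted average:
637 / 7 = 91

91


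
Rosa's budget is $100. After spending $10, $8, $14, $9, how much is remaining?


Add up expenses:
$10 + $8 + $14 + $9 = $41
Subtract from budget:
$100 - $41 = $59

$59


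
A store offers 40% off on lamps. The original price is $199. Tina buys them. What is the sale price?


Calculate the discount amount:
40% of $199 = $79.60
Subtract from original:
$199 - $79.60 = $119.40

$119.40


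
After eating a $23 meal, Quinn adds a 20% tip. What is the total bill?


Calculate the tip:
20% of $23 = $4.60
Add tip to meal cost:
$23 + $4.60 = $27.60

$27.60


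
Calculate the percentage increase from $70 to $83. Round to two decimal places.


Find the absolute change:
|83 - 70| = 13
Divide by original and multiply by 100:
13 / 70 x 100 = 18.5714...% ≈ 18.57%

18.57%


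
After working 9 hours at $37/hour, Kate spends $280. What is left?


Calculate earnings:
9 x $37 = $333
Subtract spending:
$333 - $280 = $53

$53


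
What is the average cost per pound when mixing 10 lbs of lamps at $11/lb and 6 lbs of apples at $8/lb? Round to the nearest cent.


Cost of lamps:
10 x $11 = $110
Cost of apples:
6 x $8 = $48
Total cost: $110 + $48 = $158
Total weight: 16 lbs
Average: $158 / 16 = $9.875 ≈ $9.88/lb

$9.88/lb


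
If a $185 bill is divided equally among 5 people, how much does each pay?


Total bill: $185
Number of people: 5
Each pays: $185 / 5 = $37

$37


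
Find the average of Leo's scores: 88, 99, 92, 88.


Add the scores:
88 + 99 + 92 + 88 = 367
Divide by the number of tests:
367 / 4 = 91.75

91.75


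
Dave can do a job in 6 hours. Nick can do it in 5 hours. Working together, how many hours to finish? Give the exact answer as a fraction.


Dave's rate: 1/6 of the job per hour
Nick's rate: 1/5 of the job per hour
Combined rate: 1/6 + 1/5 = 11/30 per hour
Time = 1 / (11/30) = 30/11 hours (≈ 2.73 hours)

30/11 hours


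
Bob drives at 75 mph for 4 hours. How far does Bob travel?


Use the formula: distance = speed x time
Speed = 75 mph, Time = 4 hours
75 x 4 = 300 miles

300 miles


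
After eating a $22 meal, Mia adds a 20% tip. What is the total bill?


Calculate the tip:
20% of $22 = $4.40
Add tip to meal cost:
$22 + $4.40 = $26.40

$26.40


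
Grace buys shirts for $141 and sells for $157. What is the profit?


Selling price = $157
Cost price = $141
Profit = selling price - cost price:
Profit = $157 - $141 = $16

$16


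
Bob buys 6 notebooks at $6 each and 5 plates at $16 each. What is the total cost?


Cost of notebooks:
6 x $6 = $36
Cost of plates:
5 x $16 = $80
Add both:
$36 + $80 = $116

$116


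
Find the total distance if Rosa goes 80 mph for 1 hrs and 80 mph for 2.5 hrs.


Leg 1 distance:
80 x 1 = 80 miles
Leg 2 distance:
80 x 2.5 = 200 miles
Total distance:
80 + 200 = 280 miles

280 miles


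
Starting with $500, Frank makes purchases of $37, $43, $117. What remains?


Add up expenses:
$37 + $43 + $117 = $197
Subtract from budget:
$500 - $197 = $303

$303


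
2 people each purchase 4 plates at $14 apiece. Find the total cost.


Cost per person:
4 x $14 = $56
Group total:
2 x $56 = $112

$112


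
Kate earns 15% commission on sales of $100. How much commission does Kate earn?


Convert rate to decimal:
15% = 0.15
Multiply by sales:
$100 x 0.15 = $15

$15


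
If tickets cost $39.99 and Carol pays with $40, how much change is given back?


Start with the amount paid:
$40
Subtract the price:
$40 - $39.99 = $0.01

$0.01


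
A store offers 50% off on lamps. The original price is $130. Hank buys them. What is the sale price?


Calculate the discount amount:
50% of $130 = $65
Subtract from original:
$130 - $65 = $65

$65


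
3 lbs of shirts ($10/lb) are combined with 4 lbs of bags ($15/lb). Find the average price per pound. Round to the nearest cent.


Cost of shirts:
3 x $10 = $30
Cost of bags:
4 x $15 = $60
Total cost: $30 + $60 = $90
Total weight: 7 lbs
Average: $90 / 7 = $12.8571... ≈ $12.86/lb

$12.86/lb


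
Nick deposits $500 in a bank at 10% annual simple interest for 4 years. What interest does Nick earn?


Use the formula I = P x R x T / 100
P x R x T = 500 x 10 x 4 = 20000
I = 20000 / 100 = $200

$200


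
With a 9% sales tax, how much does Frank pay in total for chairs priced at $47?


Calculate the tax:
9% of $47 = $4.23
Add tax to price:
$47 + $4.23 = $51.23

$51.23


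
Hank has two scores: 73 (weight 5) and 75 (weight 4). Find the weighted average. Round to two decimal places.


Weighted sum:
5 x 73 + 4 x 75 = 665
Total weight:
5 + 4 = 9
Weighted average:
665 / 9 = 73.8888... ≈ 73.89

73.89


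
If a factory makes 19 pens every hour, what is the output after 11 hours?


Production rate: 19 pens per hour
Time: 11 hours
Total: 19 x 11 = 209 pens

209 pens


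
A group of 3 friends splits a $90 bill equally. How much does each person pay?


Total bill: $90
Number of people: 3
Each pays: $90 / 3 = $30

$30


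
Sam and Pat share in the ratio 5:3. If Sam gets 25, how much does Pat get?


Find the multiplier:
25 / 5 = 5
Apply to Pat's share:
3 x 5 = 15

15


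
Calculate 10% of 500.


Convert percentage to decimal:
10% = 0.1
Multiply:
500 x 0.1 = 50

50


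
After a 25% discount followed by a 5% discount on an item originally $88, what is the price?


First discount:
25% of $88 = $22
Price after first discount:
$88 - $22 = $66
Second discount:
5% of $66 = $3.30
Final price:
$66 - $3.30 = $62.70

$62.70


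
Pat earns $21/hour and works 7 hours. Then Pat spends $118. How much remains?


Calculate earnings:
7 x $21 = $147
Subtract spending:
$147 - $118 = $29

$29


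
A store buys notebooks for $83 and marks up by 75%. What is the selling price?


Calculate the markup amount:
75% of $83 = $62.25
Add to cost:
$83 + $62.25 = $145.25

$145.25


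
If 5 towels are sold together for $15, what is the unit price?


Total cost: $15
Number of items: 5
Unit price: $15 / 5 = $3

$3


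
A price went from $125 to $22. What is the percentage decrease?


Find the absolute change:
|22 - 125| = 103
Divide by original and multiply by 100:
103 / 125 x 100 = 82.4%

82.4%


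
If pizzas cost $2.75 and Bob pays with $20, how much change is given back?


Start with the amount paid:
$20
Subtract the price:
$20 - $2.75 = $17.25

$17.25


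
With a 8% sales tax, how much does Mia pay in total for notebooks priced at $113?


Calculate the tax:
8% of $113 = $9.04
Add tax to price:
$113 + $9.04 = $122.04

$122.04


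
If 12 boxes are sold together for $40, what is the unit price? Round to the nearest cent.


Total cost: $40
Number of items: 12
Unit price: $40 / 12 = $3.3333... ≈ $3.33

$3.33


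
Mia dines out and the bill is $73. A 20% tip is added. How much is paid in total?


Calculate the tip:
20% of $73 = $14.60
Add tip to meal cost:
$73 + $14.60 = $87.60

$87.60


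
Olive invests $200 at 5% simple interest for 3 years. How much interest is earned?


Use the formula I = P x R x T / 100
P x R x T = 200 x 5 x 3 = 3000
I = 3000 / 100 = $30

$30


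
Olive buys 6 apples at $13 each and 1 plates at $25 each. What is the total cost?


Cost of apples:
6 x $13 = $78
Cost of plates:
1 x $25 = $25
Add both:
$78 + $25 = $103

$103


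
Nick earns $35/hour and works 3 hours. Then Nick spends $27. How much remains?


Calculate earnings:
3 x $35 = $105
Subtract spending:
$105 - $27 = $78

$78


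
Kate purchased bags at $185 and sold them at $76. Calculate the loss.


Selling price = $76
Cost price = $185
Loss = cost price - selling price:
Loss = $185 - $76 = $109

$109


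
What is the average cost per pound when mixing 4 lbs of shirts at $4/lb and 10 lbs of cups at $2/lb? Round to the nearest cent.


Cost of shirts:
4 x $4 = $16
Cost of cups:
10 x $2 = $20
Total cost: $16 + $20 = $36
Total weight: 14 lbs
Average: $36 / 14 = $2.5714... ≈ $2.57/lb

$2.57/lb


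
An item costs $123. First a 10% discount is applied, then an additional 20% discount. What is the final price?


First discount:
10% of $123 = $12.30
Price after first discount:
$123 - $12.30 = $110.70
Second discount:
20% of $110.70 = $22.14
Final price:
$110.70 - $22.14 = $88.56

$88.56


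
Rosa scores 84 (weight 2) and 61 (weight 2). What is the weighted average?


Weighted sum:
2 x 84 + 2 x 61 = 290
Total weight:
2 + 2 = 4
Weighted average:
290 / 4 = 72.5

72.5


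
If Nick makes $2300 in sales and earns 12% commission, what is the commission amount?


Convert rate to decimal:
12% = 0.12
Multiply by sales:
$2300 x 0.12 = $276

$276


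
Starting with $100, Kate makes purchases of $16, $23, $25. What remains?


Add up expenses:
$16 + $23 + $25 = $64
Subtract from budget:
$100 - $64 = $36

$36


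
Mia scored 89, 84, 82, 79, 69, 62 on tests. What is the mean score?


Add the scores:
89 + 84 + 82 + 79 + 69 + 62 = 465
Divide by the number of tests:
465 / 6 = 77.5

77.5


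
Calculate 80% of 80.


Convert percentage to decimal:
80% = 0.8
Multiply:
80 x 0.8 = 64

64


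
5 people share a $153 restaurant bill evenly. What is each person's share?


Total bill: $153
Number of people: 5
Each pays: $153 / 5 = $30.60

$30.60


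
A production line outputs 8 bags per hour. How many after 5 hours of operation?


Production rate: 8 bags per hour
Time: 5 hours
Total: 8 x 5 = 40 bags

40 bags


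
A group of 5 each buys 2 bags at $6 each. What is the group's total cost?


Cost per person:
2 x $6 = $12
Group total:
5 x $12 = $60

$60


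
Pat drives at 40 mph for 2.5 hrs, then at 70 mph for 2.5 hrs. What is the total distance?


Leg 1 distance:
40 x 2.5 = 100 miles
Leg 2 distance:
70 x 2.5 = 175 miles
Total distance:
100 + 175 = 275 miles

275 miles


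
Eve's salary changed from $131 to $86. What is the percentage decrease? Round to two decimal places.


Find the absolute change:
|86 - 131| = 45
Divide by original and multiply by 100:
45 / 131 x 100 = 34.3511...% ≈ 34.35%

34.35%


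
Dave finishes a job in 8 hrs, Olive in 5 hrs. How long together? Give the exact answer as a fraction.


Dave's rate: 1/8 of the job per hour
Olive's rate: 1/5 of the job per hour
Combined rate: 1/8 + 1/5 = 13/40 per hour
Time = 1 / (13/40) = 40/13 hours (≈ 3.08 hours)

40/13 hours


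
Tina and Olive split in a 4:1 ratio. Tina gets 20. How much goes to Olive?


Find the multiplier:
20 / 4 = 5
Apply to Olive's share:
1 x 5 = 5

5


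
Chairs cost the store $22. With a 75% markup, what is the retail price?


Calculate the markup amount:
75% of $22 = $16.50
Add to cost:
$22 + $16.50 = $38.50

$38.50


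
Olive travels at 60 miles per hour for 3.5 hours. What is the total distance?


Use the formula: distance = speed x time
Speed = 60 mph, Time = 3.5 hours
60 x 3.5 = 210 miles

210 miles


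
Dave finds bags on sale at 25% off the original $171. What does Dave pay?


Calculate the discount amount:
25% of $171 = $42.75
Subtract from original:
$171 - $42.75 = $128.25

$128.25


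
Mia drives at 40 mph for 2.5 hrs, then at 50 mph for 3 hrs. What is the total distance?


Leg 1 distance:
40 x 2.5 = 100 miles
Leg 2 distance:
50 x 3 = 150 miles
Total distance:
100 + 150 = 250 miles

250 miles


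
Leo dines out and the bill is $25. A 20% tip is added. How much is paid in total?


Calculate the tip:
20% of $25 = $5
Add tip to meal cost:
$25 + $5 = $30

$30


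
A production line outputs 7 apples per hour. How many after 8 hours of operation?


Production rate: 7 apples per hour
Time: 8 hours
Total: 7 x 8 = 56 apples

56 apples


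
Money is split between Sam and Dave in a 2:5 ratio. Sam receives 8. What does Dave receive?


Find the multiplier:
8 / 2 = 4
Apply to Dave's share:
5 x 4 = 20

20


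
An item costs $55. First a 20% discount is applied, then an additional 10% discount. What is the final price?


First discount:
20% of $55 = $11
Price after first discount:
$55 - $11 = $44
Second discount:
10% of $44 = $4.40
Final price:
$44 - $4.40 = $39.60

$39.60


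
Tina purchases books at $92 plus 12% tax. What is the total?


Calculate the tax:
12% of $92 = $11.04
Add tax to price:
$92 + $11.04 = $103.04

$103.04


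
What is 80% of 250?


Convert percentage to decimal:
80% = 0.8
Multiply:
250 x 0.8 = 200

200


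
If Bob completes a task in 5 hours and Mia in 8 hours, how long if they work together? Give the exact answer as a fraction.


Bob's rate: 1/5 of the job per hour
Mia's rate: 1/8 of the job per hour
Combined rate: 1/5 + 1/8 = 13/40 per hour
Time = 1 / (13/40) = 40/13 hours (≈ 3.08 hours)

40/13 hours


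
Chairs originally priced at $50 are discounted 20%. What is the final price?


Calculate the discount amount:
20% of $50 = $10
Subtract from original:
$50 - $10 = $40

$40


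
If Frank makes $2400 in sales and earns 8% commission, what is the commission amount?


Convert rate to decimal:
8% = 0.08
Multiply by sales:
$2400 x 0.08 = $192

$192


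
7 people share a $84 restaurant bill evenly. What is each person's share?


Total bill: $84
Number of people: 7
Each pays: $84 / 7 = $12

$12


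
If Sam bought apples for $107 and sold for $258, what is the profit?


Selling price = $258
Cost price = $107
Profit = selling price - cost price:
Profit = $258 - $107 = $151

$151


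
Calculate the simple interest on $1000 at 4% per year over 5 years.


Use the formula I = P x R x T / 100
P x R x T = 1000 x 4 x 5 = 20000
I = 20000 / 100 = $200

$200


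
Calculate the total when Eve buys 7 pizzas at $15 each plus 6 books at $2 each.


Cost of pizzas:
7 x $15 = $105
Cost of books:
6 x $2 = $12
Add both:
$105 + $12 = $117

$117


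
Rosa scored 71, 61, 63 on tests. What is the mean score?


Add the scores:
71 + 61 + 63 = 195
Divide by the number of tests:
195 / 3 = 65

65


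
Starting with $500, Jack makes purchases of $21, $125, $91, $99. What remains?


Add up expenses:
$21 + $125 + $91 + $99 = $336
Subtract from budget:
$500 - $336 = $164

$164


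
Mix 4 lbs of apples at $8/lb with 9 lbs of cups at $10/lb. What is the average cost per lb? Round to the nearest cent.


Cost of apples:
4 x $8 = $32
Cost of cups:
9 x $10 = $90
Total cost: $32 + $90 = $122
Total weight: 13 lbs
Average: $122 / 13 = $9.3846... ≈ $9.38/lb

$9.38/lb


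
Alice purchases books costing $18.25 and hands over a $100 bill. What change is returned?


Start with the amount paid:
$100
Subtract the price:
$100 - $18.25 = $81.75

$81.75


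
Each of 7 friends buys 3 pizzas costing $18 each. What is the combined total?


Cost per person:
3 x $18 = $54
Group total:
7 x $54 = $378

$378


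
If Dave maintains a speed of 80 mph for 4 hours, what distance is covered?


Use the formula: distance = speed x time
Speed = 80 mph, Time = 4 hours
80 x 4 = 320 miles

320 miles


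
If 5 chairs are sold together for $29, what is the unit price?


Total cost: $29
Number of items: 5
Unit price: $29 / 5 = $5.80

$5.80


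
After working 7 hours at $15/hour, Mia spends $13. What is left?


Calculate earnings:
7 x $15 = $105
Subtract spending:
$105 - $13 = $92

$92


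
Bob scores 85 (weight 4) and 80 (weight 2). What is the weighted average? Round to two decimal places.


Weighted sum:
4 x 85 + 2 x 80 = 500
Total weight:
4 + 2 = 6
Weighted average:
500 / 6 = 83.3333... ≈ 83.33

83.33


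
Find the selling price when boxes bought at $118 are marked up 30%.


Calculate the markup amount:
30% of $118 = $35.40
Add to cost:
$118 + $35.40 = $153.40

$153.40


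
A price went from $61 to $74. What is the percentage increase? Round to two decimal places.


Find the absolute change:
|74 - 61| = 13
Divide by original and multiply by 100:
13 / 61 x 100 = 21.3114...% ≈ 21.31%

21.31%


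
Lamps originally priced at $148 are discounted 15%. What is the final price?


Calculate the discount amount:
15% of $148 = $22.20
Subtract from original:
$148 - $22.20 = $125.80

$125.80


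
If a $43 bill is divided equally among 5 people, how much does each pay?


Total bill: $43
Number of people: 5
Each pays: $43 / 5 = $8.60

$8.60


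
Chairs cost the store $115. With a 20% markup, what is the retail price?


Calculate the markup amount:
20% of $115 = $23
Add to cost:
$115 + $23 = $138

$138


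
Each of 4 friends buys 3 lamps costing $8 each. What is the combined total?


Cost per person:
3 x $8 = $24
Group total:
4 x $24 = $96

$96


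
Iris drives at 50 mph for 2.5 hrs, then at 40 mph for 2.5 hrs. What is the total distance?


Leg 1 distance:
50 x 2.5 = 125 miles
Leg 2 distance:
40 x 2.5 = 100 miles
Total distance:
125 + 100 = 225 miles

225 miles


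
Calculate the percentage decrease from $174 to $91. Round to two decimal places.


Find the absolute change:
|91 - 174| = 83
Divide by original and multiply by 100:
83 / 174 x 100 = 47.7011...% ≈ 47.7%

47.7%


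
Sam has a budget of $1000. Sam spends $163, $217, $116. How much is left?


Add up expenses:
$163 + $217 + $116 = $496
Subtract from budget:
$1000 - $496 = $504

$504


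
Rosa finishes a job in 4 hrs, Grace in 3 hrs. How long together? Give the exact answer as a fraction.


Rosa's rate: 1/4 of the job per hour
Grace's rate: 1/3 of the job per hour
Combined rate: 1/4 + 1/3 = 7/12 per hour
Time = 1 / (7/12) = 12/7 hours (≈ 1.71 hours)

12/7 hours


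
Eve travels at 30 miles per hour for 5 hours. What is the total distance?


Use the formula: distance = speed x time
Speed = 30 mph, Time = 5 hours
30 x 5 = 150 miles

150 miles


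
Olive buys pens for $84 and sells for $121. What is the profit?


Selling price = $121
Cost price = $84
Profit = selling price - cost price:
Profit = $121 - $84 = $37

$37


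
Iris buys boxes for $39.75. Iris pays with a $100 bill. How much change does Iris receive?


Start with the amount paid:
$100
Subtract the price:
$100 - $39.75 = $60.25

$60.25


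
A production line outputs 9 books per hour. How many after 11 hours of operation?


Production rate: 9 books per hour
Time: 11 hours
Total: 9 x 11 = 99 books

99 books


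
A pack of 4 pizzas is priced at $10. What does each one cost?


Total cost: $10
Number of items: 4
Unit price: $10 / 4 = $2.50

$2.50


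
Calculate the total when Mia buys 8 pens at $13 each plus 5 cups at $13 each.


Cost of pens:
8 x $13 = $104
Cost of cups:
5 x $13 = $65
Add both:
$104 + $65 = $169

$169


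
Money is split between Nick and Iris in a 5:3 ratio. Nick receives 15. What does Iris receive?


Find the multiplier:
15 / 5 = 3
Apply to Iris's share:
3 x 3 = 9

9


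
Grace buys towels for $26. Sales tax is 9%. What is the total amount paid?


Calculate the tax:
9% of $26 = $2.34
Add tax to price:
$26 + $2.34 = $28.34

$28.34


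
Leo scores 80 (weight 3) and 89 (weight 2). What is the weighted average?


Weighted sum:
3 x 80 + 2 x 89 = 418
Total weight:
3 + 2 = 5
Weighted average:
418 / 5 = 83.6

83.6


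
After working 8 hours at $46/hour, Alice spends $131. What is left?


Calculate earnings:
8 x $46 = $368
Subtract spending:
$368 - $131 = $237

$237


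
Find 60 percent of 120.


Convert percentage to decimal:
60% = 0.6
Multiply:
120 x 0.6 = 72

72


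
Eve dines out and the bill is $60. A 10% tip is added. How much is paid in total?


Calculate the tip:
10% of $60 = $6
Add tip to meal cost:
$60 + $6 = $66

$66


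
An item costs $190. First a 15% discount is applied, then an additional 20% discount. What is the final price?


First discount:
15% of $190 = $28.50
Price after first discount:
$190 - $28.50 = $161.50
Second discount:
20% of $161.50 = $32.30
Final price:
$161.50 - $32.30 = $129.20

$129.20


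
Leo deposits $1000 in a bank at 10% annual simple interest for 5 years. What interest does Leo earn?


Use the formula I = P x R x T / 100
P x R x T = 1000 x 10 x 5 = 50000
I = 50000 / 100 = $500

$500


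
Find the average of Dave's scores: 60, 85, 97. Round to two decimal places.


Add the scores:
60 + 85 + 97 = 242
Divide by the number of tests:
242 / 3 = 80.6666... ≈ 80.67

80.67


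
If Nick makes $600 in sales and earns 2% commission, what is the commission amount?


Convert rate to decimal:
2% = 0.02
Multiply by sales:
$600 x 0.02 = $12

$12


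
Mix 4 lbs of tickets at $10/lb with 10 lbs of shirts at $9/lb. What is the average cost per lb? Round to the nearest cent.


Cost of tickets:
4 x $10 = $40
Cost of shirts:
10 x $9 = $90
Total cost: $40 + $90 = $130
Total weight: 14 lbs
Average: $130 / 14 = $9.2857... ≈ $9.29/lb

$9.29/lb


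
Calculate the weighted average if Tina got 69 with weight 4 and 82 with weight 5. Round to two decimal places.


Weighted sum:
4 x 69 + 5 x 82 = 686
Total weight:
4 + 5 = 9
Weighted average:
686 / 9 = 76.2222... ≈ 76.22

76.22


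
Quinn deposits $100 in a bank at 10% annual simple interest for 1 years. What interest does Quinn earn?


Use the formula I = P x R x T / 100
P x R x T = 100 x 10 x 1 = 1000
I = 1000 / 100 = $10

$10


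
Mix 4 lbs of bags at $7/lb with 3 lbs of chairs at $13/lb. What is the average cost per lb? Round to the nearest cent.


Cost of bags:
4 x $7 = $28
Cost of chairs:
3 x $13 = $39
Total cost: $28 + $39 = $67
Total weight: 7 lbs
Average: $67 / 7 = $9.5714... ≈ $9.57/lb

$9.57/lb


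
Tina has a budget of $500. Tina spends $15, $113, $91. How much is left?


Add up expenses:
$15 + $113 + $91 = $219
Subtract from budget:
$500 - $219 = $281

$281


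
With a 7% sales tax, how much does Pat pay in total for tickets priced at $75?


Calculate the tax:
7% of $75 = $5.25
Add tax to price:
$75 + $5.25 = $80.25

$80.25


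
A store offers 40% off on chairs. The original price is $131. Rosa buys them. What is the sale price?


Calculate the discount amount:
40% of $131 = $52.40
Subtract from original:
$131 - $52.40 = $78.60

$78.60


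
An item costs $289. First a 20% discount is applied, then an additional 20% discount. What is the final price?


First discount:
20% of $289 = $57.80
Price after first discount:
$289 - $57.80 = $231.20
Second discount:
20% of $231.20 = $46.24
Final price:
$231.20 - $46.24 = $184.96

$184.96


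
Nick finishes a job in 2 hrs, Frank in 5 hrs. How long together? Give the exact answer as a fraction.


Nick's rate: 1/2 of the job per hour
Frank's rate: 1/5 of the job per hour
Combined rate: 1/2 + 1/5 = 7/10 per hour
Time = 1 / (7/10) = 10/7 hours (≈ 1.43 hours)

10/7 hours


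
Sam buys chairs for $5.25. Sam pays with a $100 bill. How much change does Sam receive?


Start with the amount paid:
$100
Subtract the price:
$100 - $5.25 = $94.75

$94.75


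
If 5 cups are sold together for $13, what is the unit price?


Total cost: $13
Number of items: 5
Unit price: $13 / 5 = $2.60

$2.60


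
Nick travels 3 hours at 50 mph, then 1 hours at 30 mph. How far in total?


Leg 1 distance:
50 x 3 = 150 miles
Leg 2 distance:
30 x 1 = 30 miles
Total distance:
150 + 30 = 180 miles

180 miles


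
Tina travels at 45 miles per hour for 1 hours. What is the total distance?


Use the formula: distance = speed x time
Speed = 45 mph, Time = 1 hours
45 x 1 = 45 miles

45 miles


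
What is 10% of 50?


Convert percentage to decimal:
10% = 0.1
Multiply:
50 x 0.1 = 5

5


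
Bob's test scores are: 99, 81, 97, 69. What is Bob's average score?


Add the scores:
99 + 81 + 97 + 69 = 346
Divide by the number of tests:
346 / 4 = 86.5

86.5


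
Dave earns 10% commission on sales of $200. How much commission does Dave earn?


Convert rate to decimal:
10% = 0.1
Multiply by sales:
$200 x 0.1 = $20

$20


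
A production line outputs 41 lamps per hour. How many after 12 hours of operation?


Production rate: 41 lamps per hour
Time: 12 hours
Total: 41 x 12 = 492 lamps

492 lamps


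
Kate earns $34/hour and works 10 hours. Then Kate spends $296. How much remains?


Calculate earnings:
10 x $34 = $340
Subtract spending:
$340 - $296 = $44

$44


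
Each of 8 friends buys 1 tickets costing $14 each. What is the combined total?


Cost per person:
1 x $14 = $14
Group total:
8 x $14 = $112

$112


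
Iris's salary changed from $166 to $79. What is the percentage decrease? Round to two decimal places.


Find the absolute change:
|79 - 166| = 87
Divide by original and multiply by 100:
87 / 166 x 100 = 52.4096...% ≈ 52.41%

52.41%


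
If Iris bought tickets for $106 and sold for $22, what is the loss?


Selling price = $22
Cost price = $106
Loss = cost price - selling price:
Loss = $106 - $22 = $84

$84


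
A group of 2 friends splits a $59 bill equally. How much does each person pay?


Total bill: $59
Number of people: 2
Each pays: $59 / 2 = $29.50

$29.50


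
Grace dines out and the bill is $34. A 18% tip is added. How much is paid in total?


Calculate the tip:
18% of $34 = $6.12
Add tip to meal cost:
$34 + $6.12 = $40.12

$40.12


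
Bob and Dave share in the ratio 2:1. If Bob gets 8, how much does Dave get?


Find the multiplier:
8 / 2 = 4
Apply to Dave's share:
1 x 4 = 4

4


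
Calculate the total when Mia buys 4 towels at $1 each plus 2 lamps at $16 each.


Cost of towels:
4 x $1 = $4
Cost of lamps:
2 x $16 = $32
Add both:
$4 + $32 = $36

$36


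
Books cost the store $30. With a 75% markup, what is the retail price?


Calculate the markup amount:
75% of $30 = $22.50
Add to cost:
$30 + $22.50 = $52.50

$52.50


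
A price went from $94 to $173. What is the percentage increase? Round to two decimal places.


Find the absolute change:
|173 - 94| = 79
Divide by original and multiply by 100:
79 / 94 x 100 = 84.0425...% ≈ 84.04%

84.04%


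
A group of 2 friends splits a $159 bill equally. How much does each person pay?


Total bill: $159
Number of people: 2
Each pays: $159 / 2 = $79.50

$79.50


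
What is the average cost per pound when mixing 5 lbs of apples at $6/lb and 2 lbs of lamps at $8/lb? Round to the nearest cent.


Cost of apples:
5 x $6 = $30
Cost of lamps:
2 x $8 = $16
Total cost: $30 + $16 = $46
Total weight: 7 lbs
Average: $46 / 7 = $6.5714... ≈ $6.57/lb

$6.57/lb


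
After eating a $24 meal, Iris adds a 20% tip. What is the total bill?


Calculate the tip:
20% of $24 = $4.80
Add tip to meal cost:
$24 + $4.80 = $28.80

$28.80


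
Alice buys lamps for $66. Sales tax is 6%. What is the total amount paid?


Calculate the tax:
6% of $66 = $3.96
Add tax to price:
$66 + $3.96 = $69.96

$69.96
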